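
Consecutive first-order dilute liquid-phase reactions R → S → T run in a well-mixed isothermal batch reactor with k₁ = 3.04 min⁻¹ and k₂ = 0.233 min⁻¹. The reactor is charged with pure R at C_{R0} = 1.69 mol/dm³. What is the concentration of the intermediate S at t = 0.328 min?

1.02 mol/dm³

For first-order series with pure R initially, C_S(t) = k₁C_{R0}/(k₂−k₁)·(e^(−k₁t) − e^(−k₂t)).
e^(−k₁t) = e^(−3.04×0.328) = e^(−0.9971) = 0.3689; e^(−k₂t) = e^(−0.07642) = 0.9264.
C_S = 3.04×1.69/(0.233−3.04) × (0.3689−0.9264) = (-1.830)×(-0.5575) = 1.020 mol/dm³.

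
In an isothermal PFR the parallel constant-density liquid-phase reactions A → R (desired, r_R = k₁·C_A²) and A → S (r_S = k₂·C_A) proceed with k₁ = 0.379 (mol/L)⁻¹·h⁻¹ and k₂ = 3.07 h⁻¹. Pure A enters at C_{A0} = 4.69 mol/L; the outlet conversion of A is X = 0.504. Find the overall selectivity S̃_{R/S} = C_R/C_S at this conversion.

C_A = C_{A0}(1−X) = 2.326 mol/L.
Along a PFR/batch, dC_S/dC_A = −r_S/(r_R+r_S) = −k₂/(k₂+k₁·C_A).
Integrating from C_{A0} to C_A: C_S = (3.07/0.379)·ln[(3.07+0.379·4.69)/(3.07+0.379·2.33)] = 8.100·ln(4.848/3.952) = 1.655 mol/L.
Then C_R = (C_{A0}−C_A) − C_S = 2.364 − 1.655 = 0.7086 mol/L.
S̃_{R/S} = C_R/C_S = 0.7086/1.655 = 0.428.

0.428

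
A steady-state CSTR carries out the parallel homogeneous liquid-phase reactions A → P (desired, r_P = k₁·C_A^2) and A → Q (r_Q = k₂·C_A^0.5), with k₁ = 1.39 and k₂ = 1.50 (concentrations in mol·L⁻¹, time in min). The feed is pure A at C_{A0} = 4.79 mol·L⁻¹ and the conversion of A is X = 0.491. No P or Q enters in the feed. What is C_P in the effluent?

1.83 mol·L⁻¹

Exit C_A = C_{A0}(1−X) = 4.79×0.509 = 2.438 mol·L⁻¹.
In a CSTR the entire volume is at exit conditions, so r_P = 1.39×2.438^2 = 8.263 and r_Q = 1.50×2.438^0.5 = 2.342.
Fraction of consumed A going to P: r_P/(r_P+r_Q) = 0.7791.
C_P = 0.7791·C_{A0}·X = 0.7791×4.79×0.491 = 1.83 mol·L⁻¹.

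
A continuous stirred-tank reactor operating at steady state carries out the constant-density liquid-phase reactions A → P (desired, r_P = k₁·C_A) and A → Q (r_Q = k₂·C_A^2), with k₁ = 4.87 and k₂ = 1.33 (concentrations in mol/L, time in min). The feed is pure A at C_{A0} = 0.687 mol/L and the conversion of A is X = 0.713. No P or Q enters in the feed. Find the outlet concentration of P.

Exit C_A = C_{A0}(1−X) = 0.687×0.287 = 0.1972 mol/L.
In a CSTR the entire volume is at exit conditions, so r_P = 4.87×0.1972 = 0.9602 and r_Q = 1.33×0.1972^2 = 0.05170.
Fraction of consumed A going to P: r_P/(r_P+r_Q) = 0.9489.
C_P = 0.9489·C_{A0}·X = 0.9489×0.687×0.713 = 0.465 mol/L.

0.465 mol/L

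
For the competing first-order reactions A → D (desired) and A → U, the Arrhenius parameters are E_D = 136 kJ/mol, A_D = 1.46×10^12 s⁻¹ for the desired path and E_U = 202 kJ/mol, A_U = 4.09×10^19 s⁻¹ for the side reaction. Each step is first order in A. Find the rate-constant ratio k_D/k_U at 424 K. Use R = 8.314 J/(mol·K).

k_D/k_U = (A_D/A_U)·exp[−(E_D−E_U)/(RT)] = (A_D/A_U)·exp[(E_U−E_D)/(RT)].
(E_U−E_D)/(RT) = (202−136)×10³/(8.314×424) = 66000/3525 = 18.72.
k_D/k_U = (1.46×10^12/4.09×10^19)·exp(18.72) = 3.570×10^-8 × 1.353×10^8 = 4.83.

4.83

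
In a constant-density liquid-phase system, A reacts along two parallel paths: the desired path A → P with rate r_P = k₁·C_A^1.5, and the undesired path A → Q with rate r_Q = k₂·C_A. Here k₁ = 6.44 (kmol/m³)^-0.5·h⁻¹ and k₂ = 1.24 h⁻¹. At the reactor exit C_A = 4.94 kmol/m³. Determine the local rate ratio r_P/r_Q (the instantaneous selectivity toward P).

11.5

S_{P/Q} = r_P/r_Q = (k₁·C_A^1.5)/(k₂·C_A) = (k₁/k₂)·C_A^0.5.
= (6.44×4.940^1.5) / (1.24×4.940) = 70.71/6.126 = 11.5.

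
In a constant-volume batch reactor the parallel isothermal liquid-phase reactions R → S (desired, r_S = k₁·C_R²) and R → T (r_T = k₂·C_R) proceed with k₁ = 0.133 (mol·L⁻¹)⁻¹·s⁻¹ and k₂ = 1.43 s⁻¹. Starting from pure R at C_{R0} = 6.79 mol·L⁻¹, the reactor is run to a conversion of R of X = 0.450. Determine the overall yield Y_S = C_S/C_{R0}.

0.147

C_R = C_{R0}(1−X) = 3.735 mol·L⁻¹.
Along a PFR/batch, dC_T/dC_R = −r_T/(r_S+r_T) = −k₂/(k₂+k₁·C_R).
Integrating from C_{R0} to C_R: C_T = (1.43/0.133)·ln[(1.43+0.133·6.79)/(1.43+0.133·3.73)] = 10.75·ln(2.333/1.927) = 2.058 mol·L⁻¹.
Then C_S = (C_{R0}−C_R) − C_T = 3.055 − 2.058 = 0.9978 mol·L⁻¹.
Y_S = C_S/C_{R0} = 0.9978/6.79 = 0.147.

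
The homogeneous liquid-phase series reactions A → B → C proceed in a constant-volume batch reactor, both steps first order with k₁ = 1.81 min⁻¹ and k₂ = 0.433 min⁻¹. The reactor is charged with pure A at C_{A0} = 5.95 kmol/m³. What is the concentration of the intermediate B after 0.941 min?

For first-order series with pure A initially, C_B(t) = k₁C_{A0}/(k₂−k₁)·(e^(−k₁t) − e^(−k₂t)).
e^(−k₁t) = e^(−1.81×0.941) = e^(−1.703) = 0.1821; e^(−k₂t) = e^(−0.4075) = 0.6653.
C_B = 1.81×5.95/(0.433−1.81) × (0.1821−0.6653) = (-7.821)×(-0.4832) = 3.779 kmol/m³.

3.78 kmol/m³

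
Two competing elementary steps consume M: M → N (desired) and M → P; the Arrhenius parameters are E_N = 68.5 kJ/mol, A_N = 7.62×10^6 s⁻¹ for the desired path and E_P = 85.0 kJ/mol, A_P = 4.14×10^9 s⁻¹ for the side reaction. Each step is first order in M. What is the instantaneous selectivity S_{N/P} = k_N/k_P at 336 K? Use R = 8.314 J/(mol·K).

With equal orders, S_{N/P} = k_N/k_P = (A_N/A_P)·exp[(E_P−E_N)/(RT)].
(E_P−E_N)/(RT) = (85.0−68.5)×10³/(8.314×336) = 16500/2794 = 5.907.
k_N/k_P = (7.62×10^6/4.14×10^9)·exp(5.907) = 0.001841 × 367.4 = 0.676.
Since E_N < E_P, lowering the temperature improves selectivity toward N.

0.676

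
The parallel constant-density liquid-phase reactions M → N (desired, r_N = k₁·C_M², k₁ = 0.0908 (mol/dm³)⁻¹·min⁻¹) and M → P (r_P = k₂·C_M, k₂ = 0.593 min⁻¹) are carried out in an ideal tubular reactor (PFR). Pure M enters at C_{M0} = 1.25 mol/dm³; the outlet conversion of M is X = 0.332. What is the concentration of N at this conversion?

C_M = C_{M0}(1−X) = 0.8350 mol/dm³.
Along a PFR/batch, dC_P/dC_M = −r_P/(r_N+r_P) = −k₂/(k₂+k₁·C_M).
Integrating from C_{M0} to C_M: C_P = (0.593/0.0908)·ln[(0.593+0.0908·1.25)/(0.593+0.0908·0.835)] = 6.531·ln(0.7065/0.6688) = 0.3580 mol/dm³.
Then C_N = (C_{M0}−C_M) − C_P = 0.4150 − 0.3580 = 0.05704 mol/dm³.

0.0570 mol/dm³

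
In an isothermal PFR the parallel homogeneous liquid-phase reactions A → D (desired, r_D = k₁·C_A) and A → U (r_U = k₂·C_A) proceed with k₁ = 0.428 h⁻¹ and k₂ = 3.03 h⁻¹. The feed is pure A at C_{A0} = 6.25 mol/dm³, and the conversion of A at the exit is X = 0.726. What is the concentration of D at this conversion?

0.562 mol/dm³

C_A = C_{A0}(1−X) = 1.713 mol/dm³.
Both paths are first order in A, so the instantaneous fraction to D is constant: dC_D/d(−C_A) = k₁/(k₁+k₂) = 0.1238.
C_D = 0.1238·(C_{A0}−C_A) = 0.1238×4.537 = 0.562 mol/dm³.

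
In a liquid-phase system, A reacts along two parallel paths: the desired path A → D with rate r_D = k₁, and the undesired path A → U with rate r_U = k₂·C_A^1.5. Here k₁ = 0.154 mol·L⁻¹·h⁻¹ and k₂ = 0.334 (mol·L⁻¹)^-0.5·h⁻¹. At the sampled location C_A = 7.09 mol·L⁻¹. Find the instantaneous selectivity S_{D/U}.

0.0244

S_{D/U} = r_D/r_U = (k₁)/(k₂·C_A^1.5) = (k₁/k₂)·C_A^-1.5.
= (0.154) / (0.334×7.090^1.5) = 0.1540/6.305 = 0.0244.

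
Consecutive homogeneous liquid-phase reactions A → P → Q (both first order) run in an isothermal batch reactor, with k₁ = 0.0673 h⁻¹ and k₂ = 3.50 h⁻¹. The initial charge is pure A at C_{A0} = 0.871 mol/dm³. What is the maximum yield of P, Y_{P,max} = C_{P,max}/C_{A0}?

Evaluating C_P at t_opt = ln(k₂/k₁)/(k₂−k₁) gives C_{P,max}/C_{A0} = (k₁/k₂)^[k₂/(k₂−k₁)].
= (0.0673/3.50)^(3.50/(3.50−0.0673)) = (0.01923)^(1.020) = 0.01780.

0.0178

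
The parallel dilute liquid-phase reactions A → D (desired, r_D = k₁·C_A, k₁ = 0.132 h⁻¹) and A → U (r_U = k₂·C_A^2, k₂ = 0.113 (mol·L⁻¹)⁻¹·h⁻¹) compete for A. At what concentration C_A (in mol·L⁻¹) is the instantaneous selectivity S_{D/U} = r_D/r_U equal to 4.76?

S_{D/U} = (k₁/k₂)·C_A⁻¹ ⇒ C_A = (S·k₂/k₁)^(-1).
= (4.76×0.113/0.132)^(-1) = (4.075)^(-1) = 0.245 mol·L⁻¹.

0.245 mol·L⁻¹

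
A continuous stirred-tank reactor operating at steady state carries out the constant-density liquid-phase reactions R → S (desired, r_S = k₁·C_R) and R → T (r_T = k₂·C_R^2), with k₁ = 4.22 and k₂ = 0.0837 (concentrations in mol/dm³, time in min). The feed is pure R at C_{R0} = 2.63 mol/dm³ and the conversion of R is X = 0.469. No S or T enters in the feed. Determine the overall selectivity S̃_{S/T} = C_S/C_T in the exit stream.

Exit C_R = C_{R0}(1−X) = 2.63×0.531 = 1.397 mol/dm³.
Rates in a CSTR are evaluated at the outlet concentration: r_S = 4.22×1.397 = 5.893, r_T = 0.0837×1.397^2 = 0.1632.
Overall selectivity = C_S/C_T = r_Sτ/(r_Tτ) = r_S/r_T = 36.1.

36.1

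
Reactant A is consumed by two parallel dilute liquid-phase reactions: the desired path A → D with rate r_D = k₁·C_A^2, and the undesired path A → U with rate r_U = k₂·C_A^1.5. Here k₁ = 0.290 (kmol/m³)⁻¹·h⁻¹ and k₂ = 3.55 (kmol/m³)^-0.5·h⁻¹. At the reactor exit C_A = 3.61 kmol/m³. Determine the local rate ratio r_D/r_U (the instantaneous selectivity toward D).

S_{D/U} = r_D/r_U = (k₁·C_A^2)/(k₂·C_A^1.5) = (k₁/k₂)·C_A^0.5.
= (0.290×3.610^2) / (3.55×3.610^1.5) = 3.779/24.35 = 0.155.
Since the desired path is higher order in A, keeping C_A high (PFR or concentrated feed) favours D.

0.155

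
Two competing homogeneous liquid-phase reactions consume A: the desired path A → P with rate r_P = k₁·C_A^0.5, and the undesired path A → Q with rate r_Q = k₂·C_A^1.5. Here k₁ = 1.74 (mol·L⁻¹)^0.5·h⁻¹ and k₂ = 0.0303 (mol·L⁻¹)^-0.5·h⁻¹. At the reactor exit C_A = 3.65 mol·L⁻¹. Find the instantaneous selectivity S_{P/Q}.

S_{P/Q} = r_P/r_Q = (k₁·C_A^0.5)/(k₂·C_A^1.5) = (k₁/k₂)·C_A⁻¹.
= (1.74×3.650^0.5) / (0.0303×3.650^1.5) = 3.324/0.2113 = 15.7.

15.7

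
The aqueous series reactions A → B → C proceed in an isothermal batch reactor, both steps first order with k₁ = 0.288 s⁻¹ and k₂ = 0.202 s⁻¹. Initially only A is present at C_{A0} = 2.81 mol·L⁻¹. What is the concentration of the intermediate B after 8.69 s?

Solving the coupled first-order balances gives C_B(t) = [k₁/(k₂−k₁)]·C_{A0}·(e^(−k₁t) − e^(−k₂t)).
e^(−k₁t) = e^(−0.288×8.69) = e^(−2.503) = 0.08186; e^(−k₂t) = e^(−1.755) = 0.1728.
C_B = 0.288×2.81/(0.202−0.288) × (0.08186−0.1728) = (-9.410)×(-0.09098) = 0.8561 mol·L⁻¹.

0.856 mol·L⁻¹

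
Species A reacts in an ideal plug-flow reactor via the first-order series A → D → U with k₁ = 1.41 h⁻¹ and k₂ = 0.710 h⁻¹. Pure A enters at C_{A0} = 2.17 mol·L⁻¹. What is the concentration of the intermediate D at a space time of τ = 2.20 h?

0.720 mol·L⁻¹

For first-order series with pure A initially, C_D(τ) = k₁C_{A0}/(k₂−k₁)·(e^(−k₁τ) − e^(−k₂τ)).
e^(−k₁τ) = e^(−1.41×2.20) = e^(−3.102) = 0.04496; e^(−k₂τ) = e^(−1.562) = 0.2097.
C_D = 1.41×2.17/(0.710−1.41) × (0.04496−0.2097) = (-4.371)×(-0.1648) = 0.7202 mol·L⁻¹.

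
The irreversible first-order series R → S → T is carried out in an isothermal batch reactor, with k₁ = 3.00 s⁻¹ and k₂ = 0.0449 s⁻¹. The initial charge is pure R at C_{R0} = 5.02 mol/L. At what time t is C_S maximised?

The intermediate peaks when r₁ = r₂, i.e. k₁e^(−k₁t) = k₂e^(−k₂t), giving t_opt = ln(k₂/k₁)/(k₂−k₁).
= ln(0.0449/3.00)/(0.0449−3.00) = ln(0.01497)/-2.955 = -4.202/-2.955 = 1.42 s.

1.42 s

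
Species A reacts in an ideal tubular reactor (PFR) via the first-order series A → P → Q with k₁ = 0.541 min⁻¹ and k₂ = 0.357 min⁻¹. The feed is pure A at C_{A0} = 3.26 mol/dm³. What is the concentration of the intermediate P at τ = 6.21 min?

0.711 mol/dm³

Solving the coupled first-order balances gives C_P(τ) = [k₁/(k₂−k₁)]·C_{A0}·(e^(−k₁τ) − e^(−k₂τ)).
e^(−k₁τ) = e^(−0.541×6.21) = e^(−3.360) = 0.03475; e^(−k₂τ) = e^(−2.217) = 0.1089.
C_P = 0.541×3.26/(0.357−0.541) × (0.03475−0.1089) = (-9.585)×(-0.07419) = 0.7111 mol/dm³.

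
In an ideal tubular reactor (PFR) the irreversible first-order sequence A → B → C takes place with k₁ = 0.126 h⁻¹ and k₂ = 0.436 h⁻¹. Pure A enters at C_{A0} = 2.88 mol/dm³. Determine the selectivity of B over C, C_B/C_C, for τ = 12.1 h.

0.124

Solving the coupled first-order balances gives C_B(τ) = [k₁/(k₂−k₁)]·C_{A0}·(e^(−k₁τ) − e^(−k₂τ)).
e^(−k₁τ) = e^(−0.126×12.1) = e^(−1.525) = 0.2177; e^(−k₂τ) = e^(−5.276) = 0.005115.
C_B = 0.126×2.88/(0.436−0.126) × (0.2177−0.005115) = 1.171×0.2126 = 0.2489 mol/dm³.
C_A = C_{A0}e^(−k₁τ) = 0.6270 mol/dm³, so C_C = C_{A0}−C_A−C_B = 2.004 mol/dm³; C_B/C_C = 0.124.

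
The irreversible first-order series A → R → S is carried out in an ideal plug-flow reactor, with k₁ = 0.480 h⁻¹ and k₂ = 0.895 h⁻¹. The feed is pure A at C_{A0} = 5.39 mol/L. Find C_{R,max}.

At the optimum, C_{R,max}/C_{A0} = (k₁/k₂)^[k₂/(k₂−k₁)].
= (0.480/0.895)^(0.895/(0.895−0.480)) = (0.5363)^(2.157) = 0.2609.
C_{R,max} = 0.2609×5.39 = 1.41 mol/L.

1.41 mol/L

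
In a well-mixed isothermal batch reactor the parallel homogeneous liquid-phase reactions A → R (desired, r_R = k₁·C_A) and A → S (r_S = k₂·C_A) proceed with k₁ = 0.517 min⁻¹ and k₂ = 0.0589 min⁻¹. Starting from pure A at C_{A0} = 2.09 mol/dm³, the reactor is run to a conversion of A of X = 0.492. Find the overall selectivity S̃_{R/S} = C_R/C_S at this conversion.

8.78

C_A = C_{A0}(1−X) = 1.062 mol/dm³.
Both paths are first order in A, so the instantaneous fraction to R is constant: dC_R/d(−C_A) = k₁/(k₁+k₂) = 0.8977.
C_R = 0.8977·(C_{A0}−C_A) = 0.8977×1.028 = 0.923 mol/dm³.
C_S = (C_{A0}−C_A)−C_R = 0.1052 mol/dm³; S̃_{R/S} = 0.9231/0.1052 = 8.78.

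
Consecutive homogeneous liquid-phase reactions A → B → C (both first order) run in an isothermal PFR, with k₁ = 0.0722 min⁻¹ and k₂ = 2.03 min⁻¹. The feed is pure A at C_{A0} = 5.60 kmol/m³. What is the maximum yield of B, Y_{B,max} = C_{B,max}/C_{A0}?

For a first-order series the maximum intermediate yield is C_{B,max}/C_{A0} = (k₁/k₂)^[k₂/(k₂−k₁)].
= (0.0722/2.03)^(2.03/(2.03−0.0722)) = (0.03557)^(1.037) = 0.03145.

0.0314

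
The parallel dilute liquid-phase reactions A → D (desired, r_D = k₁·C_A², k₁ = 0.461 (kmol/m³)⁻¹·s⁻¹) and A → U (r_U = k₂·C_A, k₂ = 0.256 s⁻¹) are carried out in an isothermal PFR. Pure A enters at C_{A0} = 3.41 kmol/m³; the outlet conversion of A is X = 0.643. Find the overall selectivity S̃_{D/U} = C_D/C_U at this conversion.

3.90

C_A = C_{A0}(1−X) = 1.217 kmol/m³.
Along a PFR/batch, dC_U/dC_A = −r_U/(r_D+r_U) = −k₂/(k₂+k₁·C_A).
Integrating from C_{A0} to C_A: C_U = (0.256/0.461)·ln[(0.256+0.461·3.41)/(0.256+0.461·1.22)] = 0.5553·ln(1.828/0.8172) = 0.4471 kmol/m³.
Then C_D = (C_{A0}−C_A) − C_U = 2.193 − 0.4471 = 1.746 kmol/m³.
S̃_{D/U} = C_D/C_U = 1.746/0.4471 = 3.90.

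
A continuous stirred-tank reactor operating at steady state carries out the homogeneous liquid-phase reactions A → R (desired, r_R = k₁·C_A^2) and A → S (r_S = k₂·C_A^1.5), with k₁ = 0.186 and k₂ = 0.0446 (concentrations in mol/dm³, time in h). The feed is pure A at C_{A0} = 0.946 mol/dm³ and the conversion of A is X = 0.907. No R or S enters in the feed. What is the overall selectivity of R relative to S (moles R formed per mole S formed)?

Exit C_A = C_{A0}(1−X) = 0.946×0.0930 = 0.08798 mol/dm³.
Rates in a CSTR are evaluated at the outlet concentration: r_R = 0.186×0.08798^2 = 0.001440, r_S = 0.0446×0.08798^1.5 = 0.001164.
Overall selectivity = C_R/C_S = r_Rτ/(r_Sτ) = r_R/r_S = 1.24.

1.24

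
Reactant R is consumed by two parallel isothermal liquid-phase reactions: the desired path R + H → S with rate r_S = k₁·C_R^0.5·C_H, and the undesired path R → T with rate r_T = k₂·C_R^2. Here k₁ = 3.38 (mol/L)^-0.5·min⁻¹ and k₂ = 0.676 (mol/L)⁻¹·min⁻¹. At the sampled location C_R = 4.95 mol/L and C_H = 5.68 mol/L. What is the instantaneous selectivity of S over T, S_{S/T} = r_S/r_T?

S_{S/T} = r_S/r_T = (k₁·C_R^0.5·C_H)/(k₂·C_R^2) = (k₁/k₂)·C_R^-1.5·C_H.
= (3.38×4.950^0.5×5.680) / (0.676×4.950^2) = 42.71/16.56 = 2.58.
The undesired path is higher order in R, so low C_R (CSTR or dilute feed) favours S.

2.58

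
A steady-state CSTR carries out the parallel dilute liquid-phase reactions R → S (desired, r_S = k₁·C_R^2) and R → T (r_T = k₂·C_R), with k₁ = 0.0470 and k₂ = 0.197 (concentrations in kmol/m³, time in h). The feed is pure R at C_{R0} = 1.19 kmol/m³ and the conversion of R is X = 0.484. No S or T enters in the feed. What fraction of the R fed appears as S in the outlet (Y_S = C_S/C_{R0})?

0.0618

Exit C_R = C_{R0}(1−X) = 1.19×0.516 = 0.6140 kmol/m³.
A CSTR operates uniformly at the exit composition, giving r_S = 0.01772 and r_T = 0.1210 (each k·C_R^n at C_R = 0.6140).
Fraction of consumed R going to S: r_S/(r_S+r_T) = 0.1278.
C_S = 0.1278·C_{R0}·X = 0.1278×1.19×0.484 = 0.0736 kmol/m³; Y_S = C_S/C_{R0} = 0.0618.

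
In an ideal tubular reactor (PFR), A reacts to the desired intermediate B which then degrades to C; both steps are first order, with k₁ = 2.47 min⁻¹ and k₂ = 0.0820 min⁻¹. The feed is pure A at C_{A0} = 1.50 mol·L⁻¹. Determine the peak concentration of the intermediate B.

1.33 mol·L⁻¹

Evaluating C_B at τ_opt = ln(k₂/k₁)/(k₂−k₁) gives C_{B,max}/C_{A0} = (k₁/k₂)^[k₂/(k₂−k₁)].
= (2.47/0.0820)^(0.0820/(0.0820−2.47)) = (30.12)^(-0.03434) = 0.8896.
C_{B,max} = 0.8896×1.50 = 1.33 mol·L⁻¹.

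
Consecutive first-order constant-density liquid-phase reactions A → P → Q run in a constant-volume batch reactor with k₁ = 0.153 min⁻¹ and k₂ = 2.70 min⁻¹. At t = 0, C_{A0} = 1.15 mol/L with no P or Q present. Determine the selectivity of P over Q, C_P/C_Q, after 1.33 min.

0.346

Solving the coupled first-order balances gives C_P(t) = [k₁/(k₂−k₁)]·C_{A0}·(e^(−k₁t) − e^(−k₂t)).
e^(−k₁t) = e^(−0.153×1.33) = e^(−0.2035) = 0.8159; e^(−k₂t) = e^(−3.591) = 0.02757.
C_P = 0.153×1.15/(2.70−0.153) × (0.8159−0.02757) = 0.06908×0.7883 = 0.05446 mol/L.
C_A = C_{A0}e^(−k₁t) = 0.9383 mol/L, so C_Q = C_{A0}−C_A−C_P = 0.1573 mol/L; C_P/C_Q = 0.346.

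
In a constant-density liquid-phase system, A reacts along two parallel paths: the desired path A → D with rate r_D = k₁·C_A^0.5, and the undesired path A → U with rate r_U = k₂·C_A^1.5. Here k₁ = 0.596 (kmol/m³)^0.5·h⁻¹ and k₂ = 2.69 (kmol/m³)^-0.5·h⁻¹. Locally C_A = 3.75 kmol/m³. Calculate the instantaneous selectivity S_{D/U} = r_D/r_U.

S_{D/U} = r_D/r_U = (k₁·C_A^0.5)/(k₂·C_A^1.5) = (k₁/k₂)·C_A⁻¹.
= (0.596×3.750^0.5) / (2.69×3.750^1.5) = 1.154/19.53 = 0.0591.

0.0591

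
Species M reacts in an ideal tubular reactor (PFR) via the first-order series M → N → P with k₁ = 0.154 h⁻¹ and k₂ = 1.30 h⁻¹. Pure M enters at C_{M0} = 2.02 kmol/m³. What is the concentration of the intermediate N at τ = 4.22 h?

0.141 kmol/m³

The intermediate concentration in a first-order A→B→C sequence is C_N = k₁C_{M0}(e^(−k₁τ) − e^(−k₂τ))/(k₂−k₁).
e^(−k₁τ) = e^(−0.154×4.22) = e^(−0.6499) = 0.5221; e^(−k₂τ) = e^(−5.486) = 0.004144.
C_N = 0.154×2.02/(1.30−0.154) × (0.5221−0.004144) = 0.2714×0.5180 = 0.1406 kmol/m³.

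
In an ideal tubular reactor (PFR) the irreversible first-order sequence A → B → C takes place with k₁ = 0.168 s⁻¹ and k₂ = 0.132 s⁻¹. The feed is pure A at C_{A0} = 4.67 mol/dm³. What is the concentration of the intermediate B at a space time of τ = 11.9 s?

Solving the coupled first-order balances gives C_B(τ) = [k₁/(k₂−k₁)]·C_{A0}·(e^(−k₁τ) − e^(−k₂τ)).
e^(−k₁τ) = e^(−0.168×11.9) = e^(−1.999) = 0.1354; e^(−k₂τ) = e^(−1.571) = 0.2079.
C_B = 0.168×4.67/(0.132−0.168) × (0.1354−0.2079) = (-21.79)×(-0.07244) = 1.579 mol/dm³.

1.58 mol/dm³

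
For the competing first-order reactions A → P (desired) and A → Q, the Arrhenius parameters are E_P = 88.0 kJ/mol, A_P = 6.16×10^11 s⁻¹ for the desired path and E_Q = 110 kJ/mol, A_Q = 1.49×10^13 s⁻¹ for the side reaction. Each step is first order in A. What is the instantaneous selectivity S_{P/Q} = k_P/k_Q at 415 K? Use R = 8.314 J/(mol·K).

24.3

Since both paths have the same order in A, the concentration cancels and S_{P/Q} = k_P/k_Q = (A_P/A_Q)·exp[(E_Q−E_P)/(RT)].
(E_Q−E_P)/(RT) = (110−88.0)×10³/(8.314×415) = 22000/3450 = 6.376.
k_P/k_Q = (6.16×10^11/1.49×10^13)·exp(6.376) = 0.04134 × 587.7 = 24.3.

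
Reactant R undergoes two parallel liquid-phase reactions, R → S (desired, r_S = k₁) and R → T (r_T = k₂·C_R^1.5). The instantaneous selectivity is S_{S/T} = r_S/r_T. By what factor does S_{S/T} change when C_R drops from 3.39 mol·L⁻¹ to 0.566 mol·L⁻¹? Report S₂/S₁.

S_{S/T} = (k₁/k₂)·C_R^-1.5, so S₂/S₁ = (C_{R,2}/C_{R,1})^-1.5.
= (0.566/3.39)^(-1.5) = (0.1670)^(-1.5) = 14.7.

14.7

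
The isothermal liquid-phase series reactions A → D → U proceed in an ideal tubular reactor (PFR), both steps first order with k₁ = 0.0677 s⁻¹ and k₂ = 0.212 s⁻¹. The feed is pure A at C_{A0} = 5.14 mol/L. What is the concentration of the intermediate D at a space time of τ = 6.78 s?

Solving the coupled first-order balances gives C_D(τ) = [k₁/(k₂−k₁)]·C_{A0}·(e^(−k₁τ) − e^(−k₂τ)).
e^(−k₁τ) = e^(−0.0677×6.78) = e^(−0.4590) = 0.6319; e^(−k₂τ) = e^(−1.437) = 0.2376.
C_D = 0.0677×5.14/(0.212−0.0677) × (0.6319−0.2376) = 2.411×0.3944 = 0.9510 mol/L.

0.951 mol/L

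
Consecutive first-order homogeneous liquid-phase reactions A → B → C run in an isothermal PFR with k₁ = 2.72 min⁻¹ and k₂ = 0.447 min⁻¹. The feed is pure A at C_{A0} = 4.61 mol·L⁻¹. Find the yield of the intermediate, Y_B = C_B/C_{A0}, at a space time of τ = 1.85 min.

Solving the coupled first-order balances gives C_B(τ) = [k₁/(k₂−k₁)]·C_{A0}·(e^(−k₁τ) − e^(−k₂τ)).
e^(−k₁τ) = e^(−2.72×1.85) = e^(−5.032) = 0.006526; e^(−k₂τ) = e^(−0.8270) = 0.4374.
C_B = 2.72×4.61/(0.447−2.72) × (0.006526−0.4374) = (-5.517)×(-0.4309) = 2.377 mol·L⁻¹.
Y_B = C_B/C_{A0} = 2.377/4.61 = 0.516.

0.516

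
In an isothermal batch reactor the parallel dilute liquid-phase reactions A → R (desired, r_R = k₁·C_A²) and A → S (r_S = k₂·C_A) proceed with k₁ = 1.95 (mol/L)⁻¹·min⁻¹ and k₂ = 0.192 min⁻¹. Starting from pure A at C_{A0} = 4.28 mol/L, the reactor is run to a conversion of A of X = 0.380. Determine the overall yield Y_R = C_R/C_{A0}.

C_A = C_{A0}(1−X) = 2.654 mol/L.
Along a PFR/batch, dC_S/dC_A = −r_S/(r_R+r_S) = −k₂/(k₂+k₁·C_A).
Integrating from C_{A0} to C_A: C_S = (0.192/1.95)·ln[(0.192+1.95·4.28)/(0.192+1.95·2.65)] = 0.09846·ln(8.538/5.367) = 0.04572 mol/L.
Then C_R = (C_{A0}−C_A) − C_S = 1.626 − 0.04572 = 1.581 mol/L.
Y_R = C_R/C_{A0} = 1.581/4.28 = 0.369.

0.369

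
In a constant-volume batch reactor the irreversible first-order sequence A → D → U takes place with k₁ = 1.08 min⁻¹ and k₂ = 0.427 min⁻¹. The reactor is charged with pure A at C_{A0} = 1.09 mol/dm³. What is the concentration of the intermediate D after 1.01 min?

0.566 mol/dm³

For first-order series with pure A initially, C_D(t) = k₁C_{A0}/(k₂−k₁)·(e^(−k₁t) − e^(−k₂t)).
e^(−k₁t) = e^(−1.08×1.01) = e^(−1.091) = 0.3359; e^(−k₂t) = e^(−0.4313) = 0.6497.
C_D = 1.08×1.09/(0.427−1.08) × (0.3359−0.6497) = (-1.803)×(-0.3137) = 0.5656 mol/dm³.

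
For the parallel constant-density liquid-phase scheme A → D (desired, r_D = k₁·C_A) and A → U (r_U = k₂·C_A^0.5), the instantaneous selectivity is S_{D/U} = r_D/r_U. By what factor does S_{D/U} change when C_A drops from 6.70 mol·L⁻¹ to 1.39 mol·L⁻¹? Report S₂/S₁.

S_{D/U} = (k₁/k₂)·C_A^0.5, so S₂/S₁ = (C_{A,2}/C_{A,1})^0.5.
= (1.39/6.70)^0.5 = (0.2075)^0.5 = 0.455.

0.455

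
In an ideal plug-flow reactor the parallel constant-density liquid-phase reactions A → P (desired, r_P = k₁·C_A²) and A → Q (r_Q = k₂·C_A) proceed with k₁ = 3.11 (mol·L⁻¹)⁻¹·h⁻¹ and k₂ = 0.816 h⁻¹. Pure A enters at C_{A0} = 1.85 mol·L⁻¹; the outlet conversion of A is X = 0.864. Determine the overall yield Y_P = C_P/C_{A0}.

C_A = C_{A0}(1−X) = 0.2516 mol·L⁻¹.
Along a PFR/batch, dC_Q/dC_A = −r_Q/(r_P+r_Q) = −k₂/(k₂+k₁·C_A).
Integrating from C_{A0} to C_A: C_Q = (0.816/3.11)·ln[(0.816+3.11·1.85)/(0.816+3.11·0.252)] = 0.2624·ln(6.569/1.598) = 0.3708 mol·L⁻¹.
Then C_P = (C_{A0}−C_A) − C_Q = 1.598 − 0.3708 = 1.228 mol·L⁻¹.
Y_P = C_P/C_{A0} = 1.228/1.85 = 0.664.

0.664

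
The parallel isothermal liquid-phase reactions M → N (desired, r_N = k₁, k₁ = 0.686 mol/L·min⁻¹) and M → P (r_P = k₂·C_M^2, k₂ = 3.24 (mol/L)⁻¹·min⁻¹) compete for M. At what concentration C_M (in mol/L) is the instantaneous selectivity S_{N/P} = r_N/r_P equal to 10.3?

S_{N/P} = (k₁/k₂)·C_M^-2 ⇒ C_M = (S·k₂/k₁)^(-0.5).
= (10.3×3.24/0.686)^(-0.5) = (48.65)^(-0.5) = 0.143 mol/L.

0.143 mol/L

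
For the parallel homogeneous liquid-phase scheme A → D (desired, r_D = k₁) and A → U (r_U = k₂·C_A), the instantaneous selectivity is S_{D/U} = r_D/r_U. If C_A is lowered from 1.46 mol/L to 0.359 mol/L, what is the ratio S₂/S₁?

S_{D/U} = (k₁/k₂)·C_A⁻¹, so S₂/S₁ = (C_{A,2}/C_{A,1})⁻¹.
= 1.46/0.359 = 4.07.
Selectivity toward D rises as C_A falls — low-concentration operation is favoured.

4.07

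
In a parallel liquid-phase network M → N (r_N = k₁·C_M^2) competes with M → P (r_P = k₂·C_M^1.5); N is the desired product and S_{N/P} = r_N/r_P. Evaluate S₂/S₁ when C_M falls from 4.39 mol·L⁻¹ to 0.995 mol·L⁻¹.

0.476

S_{N/P} = (k₁/k₂)·C_M^0.5, so S₂/S₁ = (C_{M,2}/C_{M,1})^0.5.
= (0.995/4.39)^0.5 = (0.2267)^0.5 = 0.476.
Selectivity toward N falls as C_M falls — high-concentration operation is favoured.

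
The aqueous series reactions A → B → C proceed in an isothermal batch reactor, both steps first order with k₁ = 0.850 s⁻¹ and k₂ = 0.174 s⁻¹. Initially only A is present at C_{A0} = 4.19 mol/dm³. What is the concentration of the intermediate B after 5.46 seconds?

1.99 mol/dm³

Solving the coupled first-order balances gives C_B(t) = [k₁/(k₂−k₁)]·C_{A0}·(e^(−k₁t) − e^(−k₂t)).
e^(−k₁t) = e^(−0.850×5.46) = e^(−4.641) = 0.009648; e^(−k₂t) = e^(−0.9500) = 0.3867.
C_B = 0.850×4.19/(0.174−0.850) × (0.009648−0.3867) = (-5.268)×(-0.3771) = 1.987 mol/dm³.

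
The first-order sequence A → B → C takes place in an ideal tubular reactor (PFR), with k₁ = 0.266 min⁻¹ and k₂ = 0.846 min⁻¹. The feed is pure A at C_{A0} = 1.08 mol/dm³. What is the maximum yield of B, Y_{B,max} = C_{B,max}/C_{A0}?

For a first-order series the maximum intermediate yield is C_{B,max}/C_{A0} = (k₁/k₂)^[k₂/(k₂−k₁)].
= (0.266/0.846)^(0.846/(0.846−0.266)) = (0.3144)^(1.459) = 0.1850.

0.185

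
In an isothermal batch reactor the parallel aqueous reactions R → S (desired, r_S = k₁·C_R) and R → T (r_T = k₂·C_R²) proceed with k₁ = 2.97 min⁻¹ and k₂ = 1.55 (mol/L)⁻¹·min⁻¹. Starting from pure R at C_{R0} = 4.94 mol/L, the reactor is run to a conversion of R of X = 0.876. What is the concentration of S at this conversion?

1.91 mol/L

C_R = C_{R0}(1−X) = 0.6126 mol/L.
Along a PFR/batch, dC_S/dC_R = −r_S/(r_S+r_T) = −k₁/(k₁+k₂·C_R).
Integrating from C_{R0} to C_R: C_S = (2.97/1.55)·ln[(2.97+1.55·4.94)/(2.97+1.55·0.613)] = 1.916·ln(10.63/3.919) = 1.911 mol/L.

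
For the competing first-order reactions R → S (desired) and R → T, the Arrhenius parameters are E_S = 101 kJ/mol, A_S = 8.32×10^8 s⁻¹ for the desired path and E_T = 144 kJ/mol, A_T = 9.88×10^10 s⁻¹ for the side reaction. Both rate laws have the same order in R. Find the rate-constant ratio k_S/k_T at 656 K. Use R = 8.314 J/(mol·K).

k_S/k_T = (A_S/A_T)·exp[−(E_S−E_T)/(RT)] = (A_S/A_T)·exp[(E_T−E_S)/(RT)].
(E_T−E_S)/(RT) = (144−101)×10³/(8.314×656) = 43000/5454 = 7.884.
k_S/k_T = (8.32×10^8/9.88×10^10)·exp(7.884) = 0.008421 × 2655 = 22.4.
Since E_S < E_T, lowering the temperature improves selectivity toward S.

22.4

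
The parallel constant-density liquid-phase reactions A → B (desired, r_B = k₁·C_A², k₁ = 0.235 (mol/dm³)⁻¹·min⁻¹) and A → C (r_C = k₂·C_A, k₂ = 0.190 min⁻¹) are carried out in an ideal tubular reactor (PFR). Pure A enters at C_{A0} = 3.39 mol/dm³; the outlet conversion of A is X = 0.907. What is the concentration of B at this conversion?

C_A = C_{A0}(1−X) = 0.3153 mol/dm³.
Along a PFR/batch, dC_C/dC_A = −r_C/(r_B+r_C) = −k₂/(k₂+k₁·C_A).
Integrating from C_{A0} to C_A: C_C = (0.190/0.235)·ln[(0.190+0.235·3.39)/(0.190+0.235·0.315)] = 0.8085·ln(0.9867/0.2641) = 1.066 mol/dm³.
Then C_B = (C_{A0}−C_A) − C_C = 3.075 − 1.066 = 2.009 mol/dm³.

2.01 mol/dm³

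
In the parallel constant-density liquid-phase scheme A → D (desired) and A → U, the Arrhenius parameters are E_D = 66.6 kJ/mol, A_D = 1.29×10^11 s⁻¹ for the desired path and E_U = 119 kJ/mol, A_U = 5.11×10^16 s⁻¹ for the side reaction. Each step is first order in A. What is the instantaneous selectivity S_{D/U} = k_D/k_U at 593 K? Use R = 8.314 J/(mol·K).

0.104

Since both paths have the same order in A, the concentration cancels and S_{D/U} = k_D/k_U = (A_D/A_U)·exp[(E_U−E_D)/(RT)].
(E_U−E_D)/(RT) = (119−66.6)×10³/(8.314×593) = 52400/4930 = 10.63.
k_D/k_U = (1.29×10^11/5.11×10^16)·exp(10.63) = 2.524×10^-6 × 41290 = 0.104.
Since E_D < E_U, lowering the temperature improves selectivity toward D.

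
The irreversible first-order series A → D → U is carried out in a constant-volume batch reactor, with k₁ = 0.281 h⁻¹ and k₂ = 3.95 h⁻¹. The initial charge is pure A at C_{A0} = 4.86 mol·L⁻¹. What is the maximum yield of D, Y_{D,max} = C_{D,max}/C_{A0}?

0.0581

For a first-order series the maximum intermediate yield is C_{D,max}/C_{A0} = (k₁/k₂)^[k₂/(k₂−k₁)].
= (0.281/3.95)^(3.95/(3.95−0.281)) = (0.07114)^(1.077) = 0.05810.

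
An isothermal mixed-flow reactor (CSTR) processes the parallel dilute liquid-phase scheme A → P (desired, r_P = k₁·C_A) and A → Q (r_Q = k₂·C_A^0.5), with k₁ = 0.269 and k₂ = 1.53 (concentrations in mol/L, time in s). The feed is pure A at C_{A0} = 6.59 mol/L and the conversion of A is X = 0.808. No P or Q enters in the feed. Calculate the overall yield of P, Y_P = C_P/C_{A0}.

0.133

Exit C_A = C_{A0}(1−X) = 6.59×0.192 = 1.265 mol/L.
A CSTR operates uniformly at the exit composition, giving r_P = 0.3404 and r_Q = 1.721 (each k·C_A^n at C_A = 1.265).
Fraction of consumed A going to P: r_P/(r_P+r_Q) = 0.1651.
C_P = 0.1651·C_{A0}·X = 0.1651×6.59×0.808 = 0.879 mol/L; Y_P = C_P/C_{A0} = 0.133.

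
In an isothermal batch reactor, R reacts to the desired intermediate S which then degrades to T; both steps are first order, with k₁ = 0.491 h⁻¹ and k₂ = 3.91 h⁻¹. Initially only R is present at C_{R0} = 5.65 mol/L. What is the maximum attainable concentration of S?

For a first-order series the maximum intermediate yield is C_{S,max}/C_{R0} = (k₁/k₂)^[k₂/(k₂−k₁)].
= (0.491/3.91)^(3.91/(3.91−0.491)) = (0.1256)^(1.144) = 0.09322.
C_{S,max} = 0.09322×5.65 = 0.527 mol/L.

0.527 mol/L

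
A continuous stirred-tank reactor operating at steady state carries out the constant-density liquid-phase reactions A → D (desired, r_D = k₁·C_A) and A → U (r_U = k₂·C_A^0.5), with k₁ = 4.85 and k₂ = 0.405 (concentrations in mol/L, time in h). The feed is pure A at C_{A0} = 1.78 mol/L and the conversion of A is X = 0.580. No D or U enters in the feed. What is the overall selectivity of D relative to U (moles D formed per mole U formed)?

10.4

Exit C_A = C_{A0}(1−X) = 1.78×0.420 = 0.7476 mol/L.
Rates in a CSTR are evaluated at the outlet concentration: r_D = 4.85×0.7476 = 3.626, r_U = 0.405×0.7476^0.5 = 0.3502.
Overall selectivity = C_D/C_U = r_Dτ/(r_Uτ) = r_D/r_U = 10.4.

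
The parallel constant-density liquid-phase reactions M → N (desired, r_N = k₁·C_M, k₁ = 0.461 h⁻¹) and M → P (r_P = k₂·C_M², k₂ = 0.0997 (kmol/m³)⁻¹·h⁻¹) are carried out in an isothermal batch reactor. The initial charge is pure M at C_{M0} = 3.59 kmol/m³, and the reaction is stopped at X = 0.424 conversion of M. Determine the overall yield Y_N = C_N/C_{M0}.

C_M = C_{M0}(1−X) = 2.068 kmol/m³.
Along a PFR/batch, dC_N/dC_M = −r_N/(r_N+r_P) = −k₁/(k₁+k₂·C_M).
Integrating from C_{M0} to C_M: C_N = (0.461/0.0997)·ln[(0.461+0.0997·3.59)/(0.461+0.0997·2.07)] = 4.624·ln(0.8189/0.6672) = 0.9477 kmol/m³.
Y_N = C_N/C_{M0} = 0.9477/3.59 = 0.264.

0.264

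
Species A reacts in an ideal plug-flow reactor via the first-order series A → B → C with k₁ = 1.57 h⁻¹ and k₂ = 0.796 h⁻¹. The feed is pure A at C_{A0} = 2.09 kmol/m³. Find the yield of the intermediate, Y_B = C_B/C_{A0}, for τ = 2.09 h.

0.308

For first-order series with pure A initially, C_B(τ) = k₁C_{A0}/(k₂−k₁)·(e^(−k₁τ) − e^(−k₂τ)).
e^(−k₁τ) = e^(−1.57×2.09) = e^(−3.281) = 0.03758; e^(−k₂τ) = e^(−1.664) = 0.1894.
C_B = 1.57×2.09/(0.796−1.57) × (0.03758−0.1894) = (-4.239)×(-0.1519) = 0.6438 kmol/m³.
Y_B = C_B/C_{A0} = 0.6438/2.09 = 0.308.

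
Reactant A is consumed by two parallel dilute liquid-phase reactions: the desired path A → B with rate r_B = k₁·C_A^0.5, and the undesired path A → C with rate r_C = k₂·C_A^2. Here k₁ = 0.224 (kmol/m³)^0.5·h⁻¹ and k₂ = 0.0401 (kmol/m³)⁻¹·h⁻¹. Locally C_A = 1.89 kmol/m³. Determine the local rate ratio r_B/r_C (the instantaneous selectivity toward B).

S_{B/C} = r_B/r_C = (k₁·C_A^0.5)/(k₂·C_A^2) = (k₁/k₂)·C_A^-1.5.
= (0.224×1.890^0.5) / (0.0401×1.890^2) = 0.3079/0.1432 = 2.15.
The undesired path is higher order in A, so low C_A (CSTR or dilute feed) favours B.

2.15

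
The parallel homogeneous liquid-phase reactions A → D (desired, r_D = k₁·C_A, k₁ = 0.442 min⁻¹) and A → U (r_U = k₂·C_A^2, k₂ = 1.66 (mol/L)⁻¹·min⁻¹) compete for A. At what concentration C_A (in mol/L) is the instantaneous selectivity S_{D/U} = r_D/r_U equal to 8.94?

S_{D/U} = (k₁/k₂)·C_A⁻¹ ⇒ C_A = (S·k₂/k₁)^(-1).
= (8.94×1.66/0.442)^(-1) = (33.58)^(-1) = 0.0298 mol/L.

0.0298 mol/L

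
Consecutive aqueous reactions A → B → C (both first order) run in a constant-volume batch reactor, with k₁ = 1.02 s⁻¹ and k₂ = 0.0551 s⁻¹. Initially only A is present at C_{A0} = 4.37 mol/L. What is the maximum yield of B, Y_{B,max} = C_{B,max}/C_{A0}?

For a first-order series the maximum intermediate yield is C_{B,max}/C_{A0} = (k₁/k₂)^[k₂/(k₂−k₁)].
= (1.02/0.0551)^(0.0551/(0.0551−1.02)) = (18.51)^(-0.05710) = 0.8465.

0.846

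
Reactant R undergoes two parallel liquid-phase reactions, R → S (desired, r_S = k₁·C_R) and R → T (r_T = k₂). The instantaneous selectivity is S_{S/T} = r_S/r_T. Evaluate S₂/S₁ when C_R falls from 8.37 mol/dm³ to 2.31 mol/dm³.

S_{S/T} = (k₁/k₂)·C_R, so S₂/S₁ = (C_{R,2}/C_{R,1}).
= 2.31/8.37 = 0.276.

0.276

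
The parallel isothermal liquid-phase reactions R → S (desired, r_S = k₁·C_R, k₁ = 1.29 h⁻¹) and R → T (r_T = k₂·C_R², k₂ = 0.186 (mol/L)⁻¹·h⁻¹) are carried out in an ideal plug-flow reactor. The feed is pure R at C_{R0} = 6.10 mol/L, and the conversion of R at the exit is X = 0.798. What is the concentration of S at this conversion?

3.24 mol/L

C_R = C_{R0}(1−X) = 1.232 mol/L.
Along a PFR/batch, dC_S/dC_R = −r_S/(r_S+r_T) = −k₁/(k₁+k₂·C_R).
Integrating from C_{R0} to C_R: C_S = (1.29/0.186)·ln[(1.29+0.186·6.10)/(1.29+0.186·1.23)] = 6.935·ln(2.425/1.519) = 3.242 mol/L.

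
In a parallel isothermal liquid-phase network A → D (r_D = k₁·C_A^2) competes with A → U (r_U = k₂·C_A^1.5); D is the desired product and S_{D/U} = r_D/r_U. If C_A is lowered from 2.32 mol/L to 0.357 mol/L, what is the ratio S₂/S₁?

0.392

S_{D/U} = (k₁/k₂)·C_A^0.5, so S₂/S₁ = (C_{A,2}/C_{A,1})^0.5.
= (0.357/2.32)^0.5 = (0.1539)^0.5 = 0.392.
Selectivity toward D falls as C_A falls — high-concentration operation is favoured.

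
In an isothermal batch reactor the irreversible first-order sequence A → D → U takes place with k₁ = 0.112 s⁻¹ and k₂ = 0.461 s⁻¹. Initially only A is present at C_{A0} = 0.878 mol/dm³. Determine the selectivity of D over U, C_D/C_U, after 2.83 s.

Solving the coupled first-order balances gives C_D(t) = [k₁/(k₂−k₁)]·C_{A0}·(e^(−k₁t) − e^(−k₂t)).
e^(−k₁t) = e^(−0.112×2.83) = e^(−0.3170) = 0.7284; e^(−k₂t) = e^(−1.305) = 0.2713.
C_D = 0.112×0.878/(0.461−0.112) × (0.7284−0.2713) = 0.2818×0.4571 = 0.1288 mol/dm³.
C_A = C_{A0}e^(−k₁t) = 0.6395 mol/dm³, so C_U = C_{A0}−C_A−C_D = 0.1097 mol/dm³; C_D/C_U = 1.17.

1.17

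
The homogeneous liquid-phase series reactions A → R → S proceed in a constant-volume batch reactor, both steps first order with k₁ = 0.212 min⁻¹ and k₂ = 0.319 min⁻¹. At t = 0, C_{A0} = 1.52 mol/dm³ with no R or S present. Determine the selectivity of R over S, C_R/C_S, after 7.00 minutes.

0.441

Solving the coupled first-order balances gives C_R(t) = [k₁/(k₂−k₁)]·C_{A0}·(e^(−k₁t) − e^(−k₂t)).
e^(−k₁t) = e^(−0.212×7.00) = e^(−1.484) = 0.2267; e^(−k₂t) = e^(−2.233) = 0.1072.
C_R = 0.212×1.52/(0.319−0.212) × (0.2267−0.1072) = 3.012×0.1195 = 0.3600 mol/dm³.
C_A = C_{A0}e^(−k₁t) = 0.3446 mol/dm³, so C_S = C_{A0}−C_A−C_R = 0.8154 mol/dm³; C_R/C_S = 0.441.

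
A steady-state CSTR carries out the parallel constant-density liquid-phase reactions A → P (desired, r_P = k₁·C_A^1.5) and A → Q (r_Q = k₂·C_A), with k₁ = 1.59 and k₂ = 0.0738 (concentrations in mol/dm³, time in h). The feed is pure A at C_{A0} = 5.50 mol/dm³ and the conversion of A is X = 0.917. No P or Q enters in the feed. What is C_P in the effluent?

4.72 mol/dm³

Exit C_A = C_{A0}(1−X) = 5.50×0.0830 = 0.4565 mol/dm³.
A CSTR operates uniformly at the exit composition, giving r_P = 0.4904 and r_Q = 0.03369 (each k·C_A^n at C_A = 0.4565).
Fraction of consumed A going to P: r_P/(r_P+r_Q) = 0.9357.
C_P = 0.9357·C_{A0}·X = 0.9357×5.50×0.917 = 4.72 mol/dm³.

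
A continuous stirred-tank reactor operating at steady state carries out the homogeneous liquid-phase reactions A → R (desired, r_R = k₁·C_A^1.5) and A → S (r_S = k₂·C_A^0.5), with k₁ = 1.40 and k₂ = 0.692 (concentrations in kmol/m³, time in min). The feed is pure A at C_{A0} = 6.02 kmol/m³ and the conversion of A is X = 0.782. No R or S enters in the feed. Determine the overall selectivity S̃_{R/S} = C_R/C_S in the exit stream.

2.66

Exit C_A = C_{A0}(1−X) = 6.02×0.218 = 1.312 kmol/m³.
A CSTR operates uniformly at the exit composition, giving r_R = 2.105 and r_S = 0.7927 (each k·C_A^n at C_A = 1.312).
Overall selectivity = C_R/C_S = r_Rτ/(r_Sτ) = r_R/r_S = 2.66.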